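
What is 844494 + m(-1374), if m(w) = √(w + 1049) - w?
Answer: 845868 + 5*I*√13 ≈ 8.4587e+5 + 18.028*I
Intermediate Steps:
m(w) = √(1049 + w) - w
844494 + m(-1374) = 844494 + (√(1049 - 1374) - 1*(-1374)) = 844494 + (√(-325) + 1374) = 844494 + (5*I*√13 + 1374) = 844494 + (1374 + 5*I*√13) = 845868 + 5*I*√13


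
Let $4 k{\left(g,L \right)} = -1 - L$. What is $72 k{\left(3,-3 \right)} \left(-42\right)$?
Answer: $-1512$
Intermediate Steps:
$k{\left(g,L \right)} = - \frac{1}{4} - \frac{L}{4}$ ($k{\left(g,L \right)} = \frac{-1 - L}{4} = - \frac{1}{4} - \frac{L}{4}$)
$72 k{\left(3,-3 \right)} \left(-42\right) = 72 \left(- \frac{1}{4} - - \frac{3}{4}\right) \left(-42\right) = 72 \left(- \frac{1}{4} + \frac{3}{4}\right) \left(-42\right) = 72 \cdot \frac{1}{2} \left(-42\right) = 36 \left(-42\right) = -1512$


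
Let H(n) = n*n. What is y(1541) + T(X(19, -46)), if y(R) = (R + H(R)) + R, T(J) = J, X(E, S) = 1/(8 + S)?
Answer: 90354993/38 ≈ 2.3778e+6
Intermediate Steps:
H(n) = n²
y(R) = R² + 2*R (y(R) = (R + R²) + R = R² + 2*R)
y(1541) + T(X(19, -46)) = 1541*(2 + 1541) + 1/(8 - 46) = 1541*1543 + 1/(-38) = 2377763 - 1/38 = 90354993/38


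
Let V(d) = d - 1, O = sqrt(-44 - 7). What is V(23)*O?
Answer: 22*I*sqrt(51) ≈ 157.11*I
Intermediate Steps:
O = I*sqrt(51) (O = sqrt(-51) = I*sqrt(51) ≈ 7.1414*I)
V(d) = -1 + d
V(23)*O = (-1 + 23)*(I*sqrt(51)) = 22*(I*sqrt(51)) = 22*I*sqrt(51)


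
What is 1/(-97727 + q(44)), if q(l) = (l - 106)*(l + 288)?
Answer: -1/118311 ≈ -8.4523e-6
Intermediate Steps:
q(l) = (-106 + l)*(288 + l)
1/(-97727 + q(44)) = 1/(-97727 + (-30528 + 44² + 182*44)) = 1/(-97727 + (-30528 + 1936 + 8008)) = 1/(-97727 - 20584) = 1/(-118311) = -1/118311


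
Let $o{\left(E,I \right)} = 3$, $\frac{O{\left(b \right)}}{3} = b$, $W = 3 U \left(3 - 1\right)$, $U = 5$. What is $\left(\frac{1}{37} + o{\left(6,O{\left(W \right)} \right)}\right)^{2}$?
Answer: $\frac{12544}{1369} \approx 9.1629$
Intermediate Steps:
$W = 30$ ($W = 3 \cdot 5 \left(3 - 1\right) = 15 \left(3 - 1\right) = 15 \cdot 2 = 30$)
$O{\left(b \right)} = 3 b$
$\left(\frac{1}{37} + o{\left(6,O{\left(W \right)} \right)}\right)^{2} = \left(\frac{1}{37} + 3\right)^{2} = \left(\frac{112}{37}\right)^{2} = \frac{12544}{1369}$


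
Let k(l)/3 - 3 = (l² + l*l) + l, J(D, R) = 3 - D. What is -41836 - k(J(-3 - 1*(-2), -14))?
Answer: -41953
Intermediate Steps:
k(l) = 9 + 3*l + 6*l² (k(l) = 9 + 3*((l² + l*l) + l) = 9 + 3*((l² + l²) + l) = 9 + 3*(2*l² + l) = 9 + 3*(l + 2*l²) = 9 + (3*l + 6*l²) = 9 + 3*l + 6*l²)
-41836 - k(J(-3 - 1*(-2), -14)) = -41836 - (9 + 3*(3 - (-3 - 1*(-2))) + 6*(3 - (-3 - 1*(-2)))²) = -41836 - (9 + 3*(3 - (-3 + 2)) + 6*(3 - (-3 + 2))²) = -41836 - (9 + 3*(3 - 1*(-1)) + 6*(3 - 1*(-1))²) = -41836 - (9 + 3*(3 + 1) + 6*(3 + 1)²) = -41836 - (9 + 3*4 + 6*4²) = -41836 - (9 + 12 + 6*16) = -41836 - (9 + 12 + 96) = -41836 - 1*117 = -41836 - 117 = -41953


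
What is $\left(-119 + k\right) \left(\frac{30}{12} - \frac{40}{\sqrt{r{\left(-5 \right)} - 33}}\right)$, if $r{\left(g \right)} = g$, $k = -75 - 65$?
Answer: $- \frac{1295}{2} - \frac{5180 i \sqrt{38}}{19} \approx -647.5 - 1680.6 i$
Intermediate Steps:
$k = -140$
$\left(-119 + k\right) \left(\frac{30}{12} - \frac{40}{\sqrt{r{\left(-5 \right)} - 33}}\right) = \left(-119 - 140\right) \left(\frac{30}{12} - \frac{40}{\sqrt{-5 - 33}}\right) = - 259 \left(30 \cdot \frac{1}{12} - \frac{40}{\sqrt{-38}}\right) = - 259 \left(\frac{5}{2} - \frac{40}{i \sqrt{38}}\right) = - 259 \left(\frac{5}{2} - 40 \left(- \frac{i \sqrt{38}}{38}\right)\right) = - 259 \left(\frac{5}{2} + \frac{20 i \sqrt{38}}{19}\right) = - \frac{1295}{2} - \frac{5180 i \sqrt{38}}{19}$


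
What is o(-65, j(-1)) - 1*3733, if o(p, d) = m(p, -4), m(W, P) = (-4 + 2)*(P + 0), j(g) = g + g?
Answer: -3725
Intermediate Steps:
j(g) = 2*g
m(W, P) = -2*P
o(p, d) = 8 (o(p, d) = -2*(-4) = 8)
o(-65, j(-1)) - 1*3733 = 8 - 1*3733 = 8 - 3733 = -3725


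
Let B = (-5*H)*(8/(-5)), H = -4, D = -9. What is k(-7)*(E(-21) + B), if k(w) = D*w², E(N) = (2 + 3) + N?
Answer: 21168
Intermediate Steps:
E(N) = 5 + N
k(w) = -9*w²
B = -32 (B = (-5*(-4))*(8/(-5)) = 20*(8*(-⅕)) = 20*(-8/5) = -32)
k(-7)*(E(-21) + B) = (-9*(-7)²)*((5 - 21) - 32) = (-9*49)*(-16 - 32) = -441*(-48) = 21168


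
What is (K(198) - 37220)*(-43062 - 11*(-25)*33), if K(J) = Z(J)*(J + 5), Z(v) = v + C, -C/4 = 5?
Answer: 36909882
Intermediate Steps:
C = -20 (C = -4*5 = -20)
Z(v) = -20 + v (Z(v) = v - 20 = -20 + v)
K(J) = (-20 + J)*(5 + J) (K(J) = (-20 + J)*(J + 5) = (-20 + J)*(5 + J))
(K(198) - 37220)*(-43062 - 11*(-25)*33) = ((-20 + 198)*(5 + 198) - 37220)*(-43062 - 11*(-25)*33) = (178*203 - 37220)*(-43062 + 275*33) = (36134 - 37220)*(-43062 + 9075) = -1086*(-33987) = 36909882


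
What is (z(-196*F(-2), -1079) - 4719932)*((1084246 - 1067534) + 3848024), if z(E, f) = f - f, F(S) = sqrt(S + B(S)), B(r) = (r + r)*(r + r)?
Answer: -18241291117952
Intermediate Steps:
B(r) = 4*r**2 (B(r) = (2*r)*(2*r) = 4*r**2)
F(S) = sqrt(S + 4*S**2)
z(E, f) = 0
(z(-196*F(-2), -1079) - 4719932)*((1084246 - 1067534) + 3848024) = (0 - 4719932)*((1084246 - 1067534) + 3848024) = -4719932*(16712 + 3848024) = -4719932*3864736 = -18241291117952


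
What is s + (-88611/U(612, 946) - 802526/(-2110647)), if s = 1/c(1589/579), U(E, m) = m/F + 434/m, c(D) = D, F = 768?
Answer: -7711081534983372611/147116188444533 ≈ -52415.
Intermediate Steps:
U(E, m) = 434/m + m/768 (U(E, m) = m/768 + 434/m = 434/m + m/768)
s = 579/1589 (s = 1/(1589/579) = 579/1589 ≈ 0.36438)
s + (-88611/U(612, 946) - 802526/(-2110647)) = 579/1589 + (-88611/(434/946 + (1/768)*946) - 802526/(-2110647)) = 579/1589 + (-88611/(434*(1/946) + 473/384) - 802526*(-1/2110647)) = 579/1589 + (-88611/(217/473 + 473/384) + 802526/2110647) = 579/1589 + (-88611/307057/181632 + 802526/2110647) = 579/1589 + (-88611*181632/307057 + 802526/2110647) = 579/1589 + (-16094593152/307057 + 802526/2110647) = 579/1589 - 33969758331263362/648088935879 = -7711081534983372611/147116188444533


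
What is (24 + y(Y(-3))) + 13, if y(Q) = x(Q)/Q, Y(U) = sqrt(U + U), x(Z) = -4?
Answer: 37 + 2*I*sqrt(6)/3 ≈ 37.0 + 1.633*I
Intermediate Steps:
Y(U) = sqrt(2)*sqrt(U) (Y(U) = sqrt(2*U) = sqrt(2)*sqrt(U))
y(Q) = -4/Q
(24 + y(Y(-3))) + 13 = (24 - 4*(-I*sqrt(6)/6)) + 13 = (24 - (-2)*I*sqrt(6)/3) + 13 = (24 + 2*I*sqrt(6)/3) + 13 = 37 + 2*I*sqrt(6)/3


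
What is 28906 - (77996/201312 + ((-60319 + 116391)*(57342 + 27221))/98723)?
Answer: -95017640775121/4968531144 ≈ -19124.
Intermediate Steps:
28906 - (77996/201312 + ((-60319 + 116391)*(57342 + 27221))/98723) = 28906 - (77996*(1/201312) + (56072*84563)*(1/98723)) = 28906 - (19499/50328 + 4741616536*(1/98723)) = 28906 - (19499/50328 + 4741616536/98723) = 28906 - 1*238638002023585/4968531144 = 28906 - 238638002023585/4968531144 = -95017640775121/4968531144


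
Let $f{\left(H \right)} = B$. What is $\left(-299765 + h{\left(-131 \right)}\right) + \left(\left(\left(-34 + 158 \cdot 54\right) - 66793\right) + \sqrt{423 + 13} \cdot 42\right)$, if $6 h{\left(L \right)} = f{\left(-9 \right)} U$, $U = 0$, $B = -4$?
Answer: $-358060 + 84 \sqrt{109} \approx -3.5718 \cdot 10^{5}$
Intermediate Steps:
$f{\left(H \right)} = -4$
$h{\left(L \right)} = 0$ ($h{\left(L \right)} = \frac{\left(-4\right) 0}{6} = \frac{1}{6} \cdot 0 = 0$)
$\left(-299765 + h{\left(-131 \right)}\right) + \left(\left(\left(-34 + 158 \cdot 54\right) - 66793\right) + \sqrt{423 + 13} \cdot 42\right) = \left(-299765 + 0\right) + \left(\left(\left(-34 + 158 \cdot 54\right) - 66793\right) + \sqrt{423 + 13} \cdot 42\right) = -299765 + \left(\left(\left(-34 + 8532\right) - 66793\right) + \sqrt{436} \cdot 42\right) = -299765 + \left(\left(8498 - 66793\right) + 2 \sqrt{109} \cdot 42\right) = -299765 - \left(58295 - 84 \sqrt{109}\right) = -358060 + 84 \sqrt{109}$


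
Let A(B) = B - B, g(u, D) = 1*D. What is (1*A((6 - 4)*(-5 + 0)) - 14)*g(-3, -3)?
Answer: 42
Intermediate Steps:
g(u, D) = D
A(B) = 0
(1*A((6 - 4)*(-5 + 0)) - 14)*g(-3, -3) = (1*0 - 14)*(-3) = (0 - 14)*(-3) = -14*(-3) = 42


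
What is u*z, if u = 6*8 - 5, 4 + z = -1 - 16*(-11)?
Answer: 7353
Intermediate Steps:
z = 171 (z = -4 + (-1 - 16*(-11)) = -4 + (-1 + 176) = -4 + 175 = 171)
u = 43 (u = 48 - 5 = 43)
u*z = 43*171 = 7353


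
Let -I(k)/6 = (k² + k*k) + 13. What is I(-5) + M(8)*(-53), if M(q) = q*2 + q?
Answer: -1650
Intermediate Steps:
I(k) = -78 - 12*k² (I(k) = -6*((k² + k*k) + 13) = -6*((k² + k²) + 13) = -6*(2*k² + 13) = -6*(13 + 2*k²) = -78 - 12*k²)
M(q) = 3*q (M(q) = 2*q + q = 3*q)
I(-5) + M(8)*(-53) = (-78 - 12*(-5)²) + (3*8)*(-53) = (-78 - 12*25) + 24*(-53) = (-78 - 300) - 1272 = -378 - 1272 = -1650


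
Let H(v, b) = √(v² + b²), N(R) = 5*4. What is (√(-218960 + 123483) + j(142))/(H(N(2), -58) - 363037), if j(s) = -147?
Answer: 53366439/131795859605 + 294*√941/131795859605 - 363037*I*√95477/131795859605 - 2*I*√89843857/131795859605 ≈ 0.00040499 - 0.00085128*I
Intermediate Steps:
N(R) = 20
H(v, b) = √(b² + v²)
(√(-218960 + 123483) + j(142))/(H(N(2), -58) - 363037) = (√(-218960 + 123483) - 147)/(√((-58)² + 20²) - 363037) = (√(-95477) - 147)/(√(3364 + 400) - 363037) = (I*√95477 - 147)/(√3764 - 363037) = (-147 + I*√95477)/(2*√941 - 363037) = (-147 + I*√95477)/(-363037 + 2*√941)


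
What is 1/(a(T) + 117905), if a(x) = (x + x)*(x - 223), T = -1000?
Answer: 1/2563905 ≈ 3.9003e-7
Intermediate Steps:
a(x) = 2*x*(-223 + x) (a(x) = (2*x)*(-223 + x) = 2*x*(-223 + x))
1/(a(T) + 117905) = 1/(2*(-1000)*(-223 - 1000) + 117905) = 1/(2*(-1000)*(-1223) + 117905) = 1/(2446000 + 117905) = 1/2563905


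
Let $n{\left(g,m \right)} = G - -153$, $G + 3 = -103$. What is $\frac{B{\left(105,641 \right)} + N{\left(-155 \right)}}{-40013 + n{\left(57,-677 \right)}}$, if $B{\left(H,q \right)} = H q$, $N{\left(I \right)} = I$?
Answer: $- \frac{33575}{19983} \approx -1.6802$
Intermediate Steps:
$G = -106$ ($G = -3 - 103 = -106$)
$n{\left(g,m \right)} = 47$ ($n{\left(g,m \right)} = -106 - -153 = -106 + 153 = 47$)
$\frac{B{\left(105,641 \right)} + N{\left(-155 \right)}}{-40013 + n{\left(57,-677 \right)}} = \frac{105 \cdot 641 - 155}{-40013 + 47} = \frac{67305 - 155}{-39966} = 67150 \left(- \frac{1}{39966}\right) = - \frac{33575}{19983}$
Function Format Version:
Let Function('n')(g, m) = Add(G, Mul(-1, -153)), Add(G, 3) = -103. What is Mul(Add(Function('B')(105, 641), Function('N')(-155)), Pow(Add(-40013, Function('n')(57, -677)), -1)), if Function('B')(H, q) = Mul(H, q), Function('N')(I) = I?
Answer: Rational(-33575, 19983) ≈ -1.6802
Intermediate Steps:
G = -106 (G = Add(-3, -103) = -106)
Function('n')(g, m) = 47 (Function('n')(g, m) = Add(-106, Mul(-1, -153)) = Add(-106, 153) = 47)
Mul(Add(Function('B')(105, 641), Function('N')(-155)), Pow(Add(-40013, Function('n')(57, -677)), -1)) = Mul(Add(Mul(105, 641), -155), Pow(Add(-40013, 47), -1)) = Mul(Add(67305, -155), Pow(-39966, -1)) = Mul(67150, Rational(-1, 39966)) = Rational(-33575, 19983)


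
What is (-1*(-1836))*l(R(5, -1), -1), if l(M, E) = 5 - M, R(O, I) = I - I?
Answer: 9180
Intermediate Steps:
R(O, I) = 0
(-1*(-1836))*l(R(5, -1), -1) = (-1*(-1836))*(5 - 1*0) = 1836*(5 + 0) = 1836*5 = 9180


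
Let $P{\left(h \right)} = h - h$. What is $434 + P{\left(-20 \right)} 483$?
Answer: $434$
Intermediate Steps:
$P{\left(h \right)} = 0$
$434 + P{\left(-20 \right)} 483 = 434 + 0 \cdot 483 = 434 + 0 = 434$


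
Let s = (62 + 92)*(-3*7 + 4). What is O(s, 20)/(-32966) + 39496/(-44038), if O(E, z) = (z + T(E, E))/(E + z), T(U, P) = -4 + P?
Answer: -845693972551/942915981846 ≈ -0.89689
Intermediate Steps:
s = -2618 (s = 154*(-21 + 4) = 154*(-17) = -2618)
O(E, z) = (-4 + E + z)/(E + z) (O(E, z) = (z + (-4 + E))/(E + z) = (-4 + E + z)/(E + z))
O(s, 20)/(-32966) + 39496/(-44038) = ((-4 - 2618 + 20)/(-2618 + 20))/(-32966) + 39496/(-44038) = (-2602/(-2598))*(-1/32966) + 39496*(-1/44038) = -1/2598*(-2602)*(-1/32966) - 19748/22019 = (1301/1299)*(-1/32966) - 19748/22019 = -1301/42822834 - 19748/22019 = -845693972551/942915981846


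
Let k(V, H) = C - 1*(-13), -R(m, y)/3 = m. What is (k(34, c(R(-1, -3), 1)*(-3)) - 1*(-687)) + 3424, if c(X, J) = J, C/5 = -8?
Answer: 4084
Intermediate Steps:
C = -40 (C = 5*(-8) = -40)
R(m, y) = -3*m
k(V, H) = -27 (k(V, H) = -40 - 1*(-13) = -40 + 13 = -27)
(k(34, c(R(-1, -3), 1)*(-3)) - 1*(-687)) + 3424 = (-27 - 1*(-687)) + 3424 = (-27 + 687) + 3424 = 660 + 3424 = 4084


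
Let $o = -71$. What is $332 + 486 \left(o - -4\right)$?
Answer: $-32230$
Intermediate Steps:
$332 + 486 \left(o - -4\right) = 332 + 486 \left(-71 - -4\right) = 332 + 486 \left(-71 + 4\right) = 332 + 486 \left(-67\right) = 332 - 32562 = -32230$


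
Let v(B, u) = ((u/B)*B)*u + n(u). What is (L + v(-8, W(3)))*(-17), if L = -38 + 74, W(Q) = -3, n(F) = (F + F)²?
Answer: -1377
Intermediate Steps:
n(F) = 4*F² (n(F) = (2*F)² = 4*F²)
v(B, u) = 5*u² (v(B, u) = ((u/B)*B)*u + 4*u² = u*u + 4*u² = u² + 4*u² = 5*u²)
L = 36
(L + v(-8, W(3)))*(-17) = (36 + 5*(-3)²)*(-17) = (36 + 5*9)*(-17) = (36 + 45)*(-17) = 81*(-17) = -1377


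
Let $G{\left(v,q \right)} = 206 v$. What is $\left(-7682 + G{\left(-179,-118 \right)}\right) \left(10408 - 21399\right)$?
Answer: $489714996$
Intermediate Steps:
$\left(-7682 + G{\left(-179,-118 \right)}\right) \left(10408 - 21399\right) = \left(-7682 + 206 \left(-179\right)\right) \left(10408 - 21399\right) = \left(-7682 - 36874\right) \left(-10991\right) = \left(-44556\right) \left(-10991\right) = 489714996$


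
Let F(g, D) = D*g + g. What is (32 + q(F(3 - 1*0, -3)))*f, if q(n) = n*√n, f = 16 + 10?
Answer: 832 - 156*I*√6 ≈ 832.0 - 382.12*I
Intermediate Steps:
F(g, D) = g + D*g
f = 26
q(n) = n^(3/2)
(32 + q(F(3 - 1*0, -3)))*f = (32 + ((3 - 1*0)*(1 - 3))^(3/2))*26 = (32 + ((3 + 0)*(-2))^(3/2))*26 = (32 + (3*(-2))^(3/2))*26 = (32 + (-6)^(3/2))*26 = (32 - 6*I*√6)*26 = 832 - 156*I*√6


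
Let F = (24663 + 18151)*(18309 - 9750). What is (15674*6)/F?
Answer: 15674/61074171 ≈ 0.00025664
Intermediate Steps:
F = 366445026 (F = 42814*8559 = 366445026)
(15674*6)/F = (15674*6)/366445026 = 94044*(1/366445026) = 15674/61074171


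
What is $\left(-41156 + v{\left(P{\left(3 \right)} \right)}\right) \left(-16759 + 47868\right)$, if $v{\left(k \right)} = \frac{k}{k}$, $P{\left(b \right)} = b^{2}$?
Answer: $-1280290895$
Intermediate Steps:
$v{\left(k \right)} = 1$
$\left(-41156 + v{\left(P{\left(3 \right)} \right)}\right) \left(-16759 + 47868\right) = \left(-41156 + 1\right) \left(-16759 + 47868\right) = \left(-41155\right) 31109 = -1280290895$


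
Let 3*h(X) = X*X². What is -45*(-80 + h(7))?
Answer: -1545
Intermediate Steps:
h(X) = X³/3 (h(X) = (X*X²)/3 = X³/3)
-45*(-80 + h(7)) = -45*(-80 + (⅓)*7³) = -45*(-80 + (⅓)*343) = -45*(-80 + 343/3) = -45*103/3 = -1545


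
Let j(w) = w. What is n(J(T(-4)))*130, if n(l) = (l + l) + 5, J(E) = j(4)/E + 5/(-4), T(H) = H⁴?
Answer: 5265/16 ≈ 329.06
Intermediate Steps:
J(E) = -5/4 + 4/E (J(E) = 4/E + 5/(-4) = 4/E + 5*(-¼) = 4/E - 5/4 = -5/4 + 4/E)
n(l) = 5 + 2*l (n(l) = 2*l + 5 = 5 + 2*l)
n(J(T(-4)))*130 = (5 + 2*(-5/4 + 4/((-4)⁴)))*130 = (5 + 2*(-5/4 + 4/256))*130 = (5 + 2*(-5/4 + 4*(1/256)))*130 = (5 + 2*(-5/4 + 1/64))*130 = (5 + 2*(-79/64))*130 = (5 - 79/32)*130 = (81/32)*130 = 5265/16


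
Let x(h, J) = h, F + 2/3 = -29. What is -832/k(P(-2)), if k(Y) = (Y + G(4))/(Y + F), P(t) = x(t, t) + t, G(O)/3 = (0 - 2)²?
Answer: 10504/3 ≈ 3501.3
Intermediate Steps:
F = -89/3 (F = -⅔ - 29 = -89/3 ≈ -29.667)
G(O) = 12 (G(O) = 3*(0 - 2)² = 3*(-2)² = 3*4 = 12)
P(t) = 2*t (P(t) = t + t = 2*t)
k(Y) = (12 + Y)/(-89/3 + Y) (k(Y) = (Y + 12)/(Y - 89/3) = (12 + Y)/(-89/3 + Y))
-832/k(P(-2)) = -832*(-89 + 3*(2*(-2)))/(3*(12 + 2*(-2))) = -832*(-89 + 3*(-4))/(3*(12 - 4)) = -832/(3*8/(-89 - 12)) = -832/(3*8/(-101)) = -832/(3*(-1/101)*8) = -832/(-24/101) = -832*(-101/24) = 10504/3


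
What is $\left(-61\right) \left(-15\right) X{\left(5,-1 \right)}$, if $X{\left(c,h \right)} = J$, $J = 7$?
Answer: $6405$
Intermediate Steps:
$X{\left(c,h \right)} = 7$
$\left(-61\right) \left(-15\right) X{\left(5,-1 \right)} = \left(-61\right) \left(-15\right) 7 = 915 \cdot 7 = 6405$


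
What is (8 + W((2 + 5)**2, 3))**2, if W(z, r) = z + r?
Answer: 3600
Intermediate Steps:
W(z, r) = r + z
(8 + W((2 + 5)**2, 3))**2 = (8 + (3 + (2 + 5)**2))**2 = (8 + (3 + 7**2))**2 = (8 + (3 + 49))**2 = (8 + 52)**2 = 60**2 = 3600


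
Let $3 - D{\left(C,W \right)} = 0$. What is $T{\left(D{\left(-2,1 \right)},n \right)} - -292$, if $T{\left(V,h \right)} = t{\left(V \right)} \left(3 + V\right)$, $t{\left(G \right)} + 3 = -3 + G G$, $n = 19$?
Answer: $310$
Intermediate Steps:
$D{\left(C,W \right)} = 3$ ($D{\left(C,W \right)} = 3 - 0 = 3 + 0 = 3$)
$t{\left(G \right)} = -6 + G^{2}$ ($t{\left(G \right)} = -3 + \left(-3 + G G\right) = -3 + \left(-3 + G^{2}\right) = -6 + G^{2}$)
$T{\left(V,h \right)} = \left(-6 + V^{2}\right) \left(3 + V\right)$
$T{\left(D{\left(-2,1 \right)},n \right)} - -292 = \left(-6 + 3^{2}\right) \left(3 + 3\right) - -292 = \left(-6 + 9\right) 6 + 292 = 3 \cdot 6 + 292 = 18 + 292 = 310$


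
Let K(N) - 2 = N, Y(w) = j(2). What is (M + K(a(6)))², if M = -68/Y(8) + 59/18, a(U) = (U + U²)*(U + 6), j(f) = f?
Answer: 73188025/324 ≈ 2.2589e+5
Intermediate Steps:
Y(w) = 2
a(U) = (6 + U)*(U + U²) (a(U) = (U + U²)*(6 + U) = (6 + U)*(U + U²))
M = -553/18 (M = -68/2 + 59/18 = -68*½ + 59*(1/18) = -34 + 59/18 = -553/18 ≈ -30.722)
K(N) = 2 + N
(M + K(a(6)))² = (-553/18 + (2 + 6*(6 + 6² + 7*6)))² = (-553/18 + (2 + 6*(6 + 36 + 42)))² = (-553/18 + (2 + 6*84))² = (-553/18 + (2 + 504))² = (-553/18 + 506)² = (8555/18)² = 73188025/324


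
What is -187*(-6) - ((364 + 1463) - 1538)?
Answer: 833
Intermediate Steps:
-187*(-6) - ((364 + 1463) - 1538) = 1122 - (1827 - 1538) = 1122 - 1*289 = 1122 - 289 = 833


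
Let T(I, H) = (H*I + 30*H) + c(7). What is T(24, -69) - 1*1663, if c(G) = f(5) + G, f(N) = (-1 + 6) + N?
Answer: -5372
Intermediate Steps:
f(N) = 5 + N
c(G) = 10 + G (c(G) = (5 + 5) + G = 10 + G)
T(I, H) = 17 + 30*H + H*I (T(I, H) = (H*I + 30*H) + (10 + 7) = (30*H + H*I) + 17 = 17 + 30*H + H*I)
T(24, -69) - 1*1663 = (17 + 30*(-69) - 69*24) - 1*1663 = (17 - 2070 - 1656) - 1663 = -3709 - 1663 = -5372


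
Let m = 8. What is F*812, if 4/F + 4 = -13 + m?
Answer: -3248/9 ≈ -360.89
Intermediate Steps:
F = -4/9 (F = 4/(-4 + (-13 + 8)) = 4/(-4 - 5) = 4/(-9) = 4*(-⅑) = -4/9 ≈ -0.44444)
F*812 = -4/9*812 = -3248/9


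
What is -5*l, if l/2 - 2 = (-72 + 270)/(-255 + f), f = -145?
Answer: -301/20 ≈ -15.050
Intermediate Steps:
l = 301/100 (l = 4 + 2*((-72 + 270)/(-255 - 145)) = 4 + 2*(198/(-400)) = 4 + 2*(198*(-1/400)) = 4 + 2*(-99/200) = 4 - 99/100 = 301/100 ≈ 3.0100)
-5*l = -5*301/100 = -301/20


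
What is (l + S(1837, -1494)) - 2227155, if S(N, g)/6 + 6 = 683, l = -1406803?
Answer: -3629896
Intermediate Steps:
S(N, g) = 4062 (S(N, g) = -36 + 6*683 = -36 + 4098 = 4062)
(l + S(1837, -1494)) - 2227155 = (-1406803 + 4062) - 2227155 = -1402741 - 2227155 = -3629896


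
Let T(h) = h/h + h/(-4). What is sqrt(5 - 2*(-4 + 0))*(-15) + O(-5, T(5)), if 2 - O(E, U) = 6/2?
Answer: -1 - 15*sqrt(13) ≈ -55.083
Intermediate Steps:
T(h) = 1 - h/4 (T(h) = 1 + h*(-1/4) = 1 - h/4)
O(E, U) = -1 (O(E, U) = 2 - 6/2 = 2 - 1*3 = 2 - 3 = -1)
sqrt(5 - 2*(-4 + 0))*(-15) + O(-5, T(5)) = sqrt(5 - 2*(-4 + 0))*(-15) - 1 = sqrt(5 - 2*(-4))*(-15) - 1 = sqrt(5 + 8)*(-15) - 1 = sqrt(13)*(-15) - 1 = -15*sqrt(13) - 1 = -1 - 15*sqrt(13)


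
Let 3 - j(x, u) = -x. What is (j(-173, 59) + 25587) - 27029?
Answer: -1612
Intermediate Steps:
j(x, u) = 3 + x (j(x, u) = 3 - (-1)*x = 3 + x)
(j(-173, 59) + 25587) - 27029 = ((3 - 173) + 25587) - 27029 = (-170 + 25587) - 27029 = 25417 - 27029 = -1612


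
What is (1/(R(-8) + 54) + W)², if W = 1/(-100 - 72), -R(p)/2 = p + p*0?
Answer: 2601/36240400 ≈ 7.1771e-5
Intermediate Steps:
R(p) = -2*p (R(p) = -2*(p + p*0) = -2*(p + 0) = -2*p)
W = -1/172 (W = 1/(-172) = -1/172 ≈ -0.0058140)
(1/(R(-8) + 54) + W)² = (1/(-2*(-8) + 54) - 1/172)² = (1/(16 + 54) - 1/172)² = (1/70 - 1/172)² = (51/6020)² = 2601/36240400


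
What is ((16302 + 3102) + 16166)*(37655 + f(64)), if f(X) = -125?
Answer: 1334942100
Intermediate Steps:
((16302 + 3102) + 16166)*(37655 + f(64)) = ((16302 + 3102) + 16166)*(37655 - 125) = (19404 + 16166)*37530 = 35570*37530 = 1334942100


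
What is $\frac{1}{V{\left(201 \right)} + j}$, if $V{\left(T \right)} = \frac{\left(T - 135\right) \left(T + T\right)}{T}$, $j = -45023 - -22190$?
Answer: $- \frac{1}{22701} \approx -4.4051 \cdot 10^{-5}$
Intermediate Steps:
$j = -22833$ ($j = -45023 + 22190 = -22833$)
$V{\left(T \right)} = -270 + 2 T$ ($V{\left(T \right)} = \frac{\left(-135 + T\right) 2 T}{T} = \frac{2 T \left(-135 + T\right)}{T} = -270 + 2 T$)
$\frac{1}{V{\left(201 \right)} + j} = \frac{1}{\left(-270 + 2 \cdot 201\right) - 22833} = \frac{1}{\left(-270 + 402\right) - 22833} = \frac{1}{132 - 22833} = \frac{1}{-22701} = - \frac{1}{22701}$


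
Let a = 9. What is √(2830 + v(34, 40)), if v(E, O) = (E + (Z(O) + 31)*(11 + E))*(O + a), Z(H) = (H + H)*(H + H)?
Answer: √14184851 ≈ 3766.3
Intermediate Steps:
Z(H) = 4*H² (Z(H) = (2*H)*(2*H) = 4*H²)
v(E, O) = (9 + O)*(E + (11 + E)*(31 + 4*O²)) (v(E, O) = (E + (4*O² + 31)*(11 + E))*(O + 9) = (E + (31 + 4*O²)*(11 + E))*(9 + O) = (E + (11 + E)*(31 + 4*O²))*(9 + O) = (9 + O)*(E + (11 + E)*(31 + 4*O²)))
√(2830 + v(34, 40)) = √(2830 + (3069 + 44*40³ + 288*34 + 341*40 + 396*40² + 4*34*40³ + 32*34*40 + 36*34*40²)) = √(2830 + (3069 + 44*64000 + 9792 + 13640 + 396*1600 + 4*34*64000 + 43520 + 36*34*1600)) = √(2830 + (3069 + 2816000 + 9792 + 13640 + 633600 + 8704000 + 43520 + 1958400)) = √(2830 + 14182021) = √14184851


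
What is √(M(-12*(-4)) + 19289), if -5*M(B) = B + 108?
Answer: √481445/5 ≈ 138.77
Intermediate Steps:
M(B) = -108/5 - B/5 (M(B) = -(B + 108)/5 = -(108 + B)/5 = -108/5 - B/5)
√(M(-12*(-4)) + 19289) = √((-108/5 - (-12)*(-4)/5) + 19289) = √((-108/5 - ⅕*48) + 19289) = √((-108/5 - 48/5) + 19289) = √(-156/5 + 19289) = √(96289/5) = √481445/5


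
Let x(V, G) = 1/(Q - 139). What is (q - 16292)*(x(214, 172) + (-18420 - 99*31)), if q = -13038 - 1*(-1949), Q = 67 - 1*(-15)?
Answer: 11179424998/19 ≈ 5.8839e+8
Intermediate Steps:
Q = 82 (Q = 67 + 15 = 82)
x(V, G) = -1/57 (x(V, G) = 1/(82 - 139) = 1/(-57) = -1/57)
q = -11089 (q = -13038 + 1949 = -11089)
(q - 16292)*(x(214, 172) + (-18420 - 99*31)) = (-11089 - 16292)*(-1/57 + (-18420 - 99*31)) = -27381*(-1/57 + (-18420 - 1*3069)) = -27381*(-1/57 + (-18420 - 3069)) = -27381*(-1/57 - 21489) = -27381*(-1224874/57) = 11179424998/19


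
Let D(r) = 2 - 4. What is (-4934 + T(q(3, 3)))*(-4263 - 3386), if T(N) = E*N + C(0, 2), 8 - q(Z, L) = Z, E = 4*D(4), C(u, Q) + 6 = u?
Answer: 38092020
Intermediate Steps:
D(r) = -2
C(u, Q) = -6 + u
E = -8 (E = 4*(-2) = -8)
q(Z, L) = 8 - Z
T(N) = -6 - 8*N (T(N) = -8*N + (-6 + 0) = -8*N - 6 = -6 - 8*N)
(-4934 + T(q(3, 3)))*(-4263 - 3386) = (-4934 + (-6 - 8*(8 - 1*3)))*(-4263 - 3386) = (-4934 + (-6 - 8*(8 - 3)))*(-7649) = (-4934 + (-6 - 8*5))*(-7649) = (-4934 + (-6 - 40))*(-7649) = (-4934 - 46)*(-7649) = -4980*(-7649) = 38092020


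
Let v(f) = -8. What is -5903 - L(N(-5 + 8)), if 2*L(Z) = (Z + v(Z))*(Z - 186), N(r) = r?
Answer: -12721/2 ≈ -6360.5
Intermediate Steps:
L(Z) = (-186 + Z)*(-8 + Z)/2 (L(Z) = ((Z - 8)*(Z - 186))/2 = ((-8 + Z)*(-186 + Z))/2 = ((-186 + Z)*(-8 + Z))/2 = (-186 + Z)*(-8 + Z)/2)
-5903 - L(N(-5 + 8)) = -5903 - (744 + (-5 + 8)**2/2 - 97*(-5 + 8)) = -5903 - (744 + (1/2)*3**2 - 97*3) = -5903 - (744 + (1/2)*9 - 291) = -5903 - (744 + 9/2 - 291) = -5903 - 1*915/2 = -5903 - 915/2 = -12721/2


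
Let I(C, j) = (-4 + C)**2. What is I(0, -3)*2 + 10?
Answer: 42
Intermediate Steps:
I(0, -3)*2 + 10 = (-4 + 0)**2*2 + 10 = (-4)**2*2 + 10 = 16*2 + 10 = 32 + 10 = 42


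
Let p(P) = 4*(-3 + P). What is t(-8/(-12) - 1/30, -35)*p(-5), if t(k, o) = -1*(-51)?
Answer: -1632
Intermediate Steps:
t(k, o) = 51
p(P) = -12 + 4*P
t(-8/(-12) - 1/30, -35)*p(-5) = 51*(-12 + 4*(-5)) = 51*(-12 - 20) = 51*(-32) = -1632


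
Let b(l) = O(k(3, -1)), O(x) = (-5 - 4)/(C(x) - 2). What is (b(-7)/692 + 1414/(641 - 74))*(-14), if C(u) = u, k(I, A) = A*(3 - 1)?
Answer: -3919055/112104 ≈ -34.959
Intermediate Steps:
k(I, A) = 2*A (k(I, A) = A*2 = 2*A)
O(x) = -9/(-2 + x) (O(x) = (-5 - 4)/(x - 2) = -9/(-2 + x))
b(l) = 9/4 (b(l) = -9/(-2 + 2*(-1)) = -9/(-2 - 2) = -9/(-4) = -9*(-¼) = 9/4)
(b(-7)/692 + 1414/(641 - 74))*(-14) = ((9/4)/692 + 1414/(641 - 74))*(-14) = ((9/4)*(1/692) + 1414/567)*(-14) = (9/2768 + 1414*(1/567))*(-14) = (9/2768 + 202/81)*(-14) = (559865/224208)*(-14) = -3919055/112104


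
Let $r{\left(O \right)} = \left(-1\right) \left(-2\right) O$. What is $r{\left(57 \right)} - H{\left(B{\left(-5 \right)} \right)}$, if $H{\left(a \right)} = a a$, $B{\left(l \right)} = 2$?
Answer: $110$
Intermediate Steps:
$H{\left(a \right)} = a^{2}$
$r{\left(O \right)} = 2 O$
$r{\left(57 \right)} - H{\left(B{\left(-5 \right)} \right)} = 2 \cdot 57 - 2^{2} = 114 - 4 = 110$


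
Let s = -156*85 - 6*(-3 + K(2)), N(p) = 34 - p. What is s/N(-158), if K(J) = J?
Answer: -2209/32 ≈ -69.031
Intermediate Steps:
s = -13254 (s = -156*85 - 6*(-3 + 2) = -13260 - 6*(-1) = -13260 + 6 = -13254)
s/N(-158) = -13254/(34 - 1*(-158)) = -13254/(34 + 158) = -13254/192 = -13254*1/192 = -2209/32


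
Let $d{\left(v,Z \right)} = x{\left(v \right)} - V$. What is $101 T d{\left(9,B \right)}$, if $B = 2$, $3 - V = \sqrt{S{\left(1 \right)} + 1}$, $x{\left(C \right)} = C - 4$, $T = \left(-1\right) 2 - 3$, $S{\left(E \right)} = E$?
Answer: $-1010 - 505 \sqrt{2} \approx -1724.2$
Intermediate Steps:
$T = -5$ ($T = -2 - 3 = -5$)
$x{\left(C \right)} = -4 + C$ ($x{\left(C \right)} = C - 4 = -4 + C$)
$V = 3 - \sqrt{2}$ ($V = 3 - \sqrt{1 + 1} = 3 - \sqrt{2} \approx 1.5858$)
$d{\left(v,Z \right)} = -7 + v + \sqrt{2}$ ($d{\left(v,Z \right)} = \left(-4 + v\right) - \left(3 - \sqrt{2}\right) = -7 + v + \sqrt{2}$)
$101 T d{\left(9,B \right)} = 101 \left(-5\right) \left(-7 + 9 + \sqrt{2}\right) = - 505 \left(2 + \sqrt{2}\right) = -1010 - 505 \sqrt{2}$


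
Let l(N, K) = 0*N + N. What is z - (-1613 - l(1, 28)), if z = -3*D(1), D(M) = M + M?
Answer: 1608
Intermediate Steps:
l(N, K) = N (l(N, K) = 0 + N = N)
D(M) = 2*M
z = -6 ≈ -6.0000
z - (-1613 - l(1, 28)) = -6 - (-1613 - 1*1) = -6 - (-1613 - 1) = -6 - 1*(-1614) = -6 + 1614 = 1608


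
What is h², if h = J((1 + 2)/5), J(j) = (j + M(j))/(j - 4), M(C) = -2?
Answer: 49/289 ≈ 0.16955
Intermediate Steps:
J(j) = (-2 + j)/(-4 + j) (J(j) = (j - 2)/(j - 4) = (-2 + j)/(-4 + j))
h = 7/17 (h = (-2 + (1 + 2)/5)/(-4 + (1 + 2)/5) = (-2 + (⅕)*3)/(-4 + (⅕)*3) = (-2 + ⅗)/(-4 + ⅗) = -7/5/(-17/5) = -5/17*(-7/5) = 7/17 ≈ 0.41176)
h² = (7/17)² = 49/289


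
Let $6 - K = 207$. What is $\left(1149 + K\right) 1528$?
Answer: $1448544$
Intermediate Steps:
$K = -201$ ($K = 6 - 207 = -201$)
$\left(1149 + K\right) 1528 = \left(1149 - 201\right) 1528 = 948 \cdot 1528 = 1448544$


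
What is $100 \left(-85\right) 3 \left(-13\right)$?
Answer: $331500$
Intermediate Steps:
$100 \left(-85\right) 3 \left(-13\right) = \left(-8500\right) \left(-39\right) = 331500$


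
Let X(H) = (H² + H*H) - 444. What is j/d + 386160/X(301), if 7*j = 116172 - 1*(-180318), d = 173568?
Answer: 43564005965/18301385984 ≈ 2.3804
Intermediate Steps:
j = 296490/7 (j = (116172 - 1*(-180318))/7 = (116172 + 180318)/7 = (⅐)*296490 = 296490/7 ≈ 42356.)
X(H) = -444 + 2*H² (X(H) = (H² + H²) - 444 = 2*H² - 444 = -444 + 2*H²)
j/d + 386160/X(301) = (296490/7)/173568 + 386160/(-444 + 2*301²) = (296490/7)*(1/173568) + 386160/(-444 + 2*90601) = 49415/202496 + 386160/(-444 + 181202) = 49415/202496 + 386160/180758 = 49415/202496 + 386160*(1/180758) = 49415/202496 + 193080/90379 = 43564005965/18301385984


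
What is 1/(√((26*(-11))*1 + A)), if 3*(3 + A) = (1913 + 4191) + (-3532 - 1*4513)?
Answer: -I*√26/156 ≈ -0.032686*I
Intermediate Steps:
A = -650 (A = -3 + ((1913 + 4191) + (-3532 - 1*4513))/3 = -3 + (6104 + (-3532 - 4513))/3 = -3 + (6104 - 8045)/3 = -3 + (⅓)*(-1941) = -3 - 647 = -650)
1/(√((26*(-11))*1 + A)) = 1/(√((26*(-11))*1 - 650)) = 1/(√(-286*1 - 650)) = 1/(√(-286 - 650)) = 1/(√(-936)) = 1/(6*I*√26) = -I*√26/156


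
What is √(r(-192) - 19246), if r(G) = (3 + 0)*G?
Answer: I*√19822 ≈ 140.79*I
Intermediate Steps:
r(G) = 3*G
√(r(-192) - 19246) = √(3*(-192) - 19246) = √(-576 - 19246) = √(-19822) = I*√19822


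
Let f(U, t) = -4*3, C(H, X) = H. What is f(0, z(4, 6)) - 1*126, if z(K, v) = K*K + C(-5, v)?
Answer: -138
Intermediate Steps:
z(K, v) = -5 + K**2 (z(K, v) = K*K - 5 = K**2 - 5 = -5 + K**2)
f(U, t) = -12
f(0, z(4, 6)) - 1*126 = -12 - 1*126 = -12 - 126 = -138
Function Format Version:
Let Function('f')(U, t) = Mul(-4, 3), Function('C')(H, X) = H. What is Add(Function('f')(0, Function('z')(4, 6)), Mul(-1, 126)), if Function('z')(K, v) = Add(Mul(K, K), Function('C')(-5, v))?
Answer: -138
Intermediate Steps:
Function('z')(K, v) = Add(-5, Pow(K, 2)) (Function('z')(K, v) = Add(Mul(K, K), -5) = Add(Pow(K, 2), -5) = Add(-5, Pow(K, 2)))
Function('f')(U, t) = -12
Add(Function('f')(0, Function('z')(4, 6)), Mul(-1, 126)) = Add(-12, Mul(-1, 126)) = Add(-12, -126) = -138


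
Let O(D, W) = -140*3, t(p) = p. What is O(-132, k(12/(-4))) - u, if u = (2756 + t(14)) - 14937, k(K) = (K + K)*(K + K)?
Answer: 11747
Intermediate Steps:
k(K) = 4*K² (k(K) = (2*K)*(2*K) = 4*K²)
u = -12167 (u = (2756 + 14) - 14937 = 2770 - 14937 = -12167)
O(D, W) = -420
O(-132, k(12/(-4))) - u = -420 - 1*(-12167) = -420 + 12167 = 11747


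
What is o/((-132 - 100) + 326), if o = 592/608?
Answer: 37/3572 ≈ 0.010358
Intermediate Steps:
o = 37/38 (o = 592*(1/608) = 37/38 ≈ 0.97368)
o/((-132 - 100) + 326) = 37/(38*((-132 - 100) + 326)) = 37/(38*(-232 + 326)) = (37/38)/94 = (37/38)*(1/94) = 37/3572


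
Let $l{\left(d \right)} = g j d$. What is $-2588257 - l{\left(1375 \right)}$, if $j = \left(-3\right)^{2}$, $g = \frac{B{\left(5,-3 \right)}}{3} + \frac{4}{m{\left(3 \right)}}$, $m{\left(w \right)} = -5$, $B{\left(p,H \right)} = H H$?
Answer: $-2615482$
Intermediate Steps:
$B{\left(p,H \right)} = H^{2}$
$g = \frac{11}{5}$ ($g = \frac{\left(-3\right)^{2}}{3} + \frac{4}{-5} = 9 \cdot \frac{1}{3} + 4 \left(- \frac{1}{5}\right) = 3 - \frac{4}{5} = \frac{11}{5} \approx 2.2$)
$j = 9$
$l{\left(d \right)} = \frac{99 d}{5}$ ($l{\left(d \right)} = \frac{11}{5} \cdot 9 d = \frac{99 d}{5}$)
$-2588257 - l{\left(1375 \right)} = -2588257 - \frac{99}{5} \cdot 1375 = -2588257 - 27225 = -2615482$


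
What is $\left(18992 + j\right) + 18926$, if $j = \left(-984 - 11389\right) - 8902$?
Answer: $16643$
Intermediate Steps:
$j = -21275$ ($j = -12373 - 8902 = -21275$)
$\left(18992 + j\right) + 18926 = \left(18992 - 21275\right) + 18926 = -2283 + 18926 = 16643$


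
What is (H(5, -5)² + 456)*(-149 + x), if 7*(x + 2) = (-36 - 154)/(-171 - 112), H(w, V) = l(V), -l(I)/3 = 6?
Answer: -233173980/1981 ≈ -1.1771e+5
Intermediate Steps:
l(I) = -18 (l(I) = -3*6 = -18)
H(w, V) = -18
x = -3772/1981 (x = -2 + ((-36 - 154)/(-171 - 112))/7 = -2 + (-190/(-283))/7 = -2 + (-190*(-1/283))/7 = -2 + (⅐)*(190/283) = -2 + 190/1981 = -3772/1981 ≈ -1.9041)
(H(5, -5)² + 456)*(-149 + x) = ((-18)² + 456)*(-149 - 3772/1981) = (324 + 456)*(-298941/1981) = 780*(-298941/1981) = -233173980/1981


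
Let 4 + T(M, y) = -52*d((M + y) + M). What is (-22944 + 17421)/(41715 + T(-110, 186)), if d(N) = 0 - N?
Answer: -5523/39943 ≈ -0.13827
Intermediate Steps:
d(N) = -N
T(M, y) = -4 + 52*y + 104*M (T(M, y) = -4 - (-52)*((M + y) + M) = -4 - (-52)*(y + 2*M) = -4 - 52*(-y - 2*M) = -4 + (52*y + 104*M) = -4 + 52*y + 104*M)
(-22944 + 17421)/(41715 + T(-110, 186)) = (-22944 + 17421)/(41715 + (-4 + 52*186 + 104*(-110))) = -5523/(41715 + (-4 + 9672 - 11440)) = -5523/(41715 - 1772) = -5523/39943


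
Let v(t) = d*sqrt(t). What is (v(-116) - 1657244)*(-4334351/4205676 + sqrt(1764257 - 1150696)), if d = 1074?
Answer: (414311 - 537*I*sqrt(29))*(4334351 - 4205676*sqrt(613561))/1051419 ≈ -1.2964e+9 + 9.0488e+6*I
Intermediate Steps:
v(t) = 1074*sqrt(t)
(v(-116) - 1657244)*(-4334351/4205676 + sqrt(1764257 - 1150696)) = (1074*sqrt(-116) - 1657244)*(-4334351/4205676 + sqrt(1764257 - 1150696)) = (1074*(2*I*sqrt(29)) - 1657244)*(-4334351*1/4205676 + sqrt(613561)) = (2148*I*sqrt(29) - 1657244)*(-4334351/4205676 + sqrt(613561)) = (-1657244 + 2148*I*sqrt(29))*(-4334351/4205676 + sqrt(613561))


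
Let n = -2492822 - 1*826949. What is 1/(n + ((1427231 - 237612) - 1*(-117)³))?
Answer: -1/528539 ≈ -1.8920e-6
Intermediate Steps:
n = -3319771 (n = -2492822 - 826949 = -3319771)
1/(n + ((1427231 - 237612) - 1*(-117)³)) = 1/(-3319771 + ((1427231 - 237612) - 1*(-117)³)) = 1/(-3319771 + (1189619 - 1*(-1601613))) = 1/(-3319771 + (1189619 + 1601613)) = 1/(-3319771 + 2791232) = 1/(-528539) = -1/528539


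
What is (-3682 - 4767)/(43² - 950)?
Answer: -8449/899 ≈ -9.3982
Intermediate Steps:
(-3682 - 4767)/(43² - 950) = -8449/(1849 - 950) = -8449/899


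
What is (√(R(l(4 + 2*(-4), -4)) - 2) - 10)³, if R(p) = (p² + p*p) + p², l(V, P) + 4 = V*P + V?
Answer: -6700 + 490*√190 ≈ 54.184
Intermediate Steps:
l(V, P) = -4 + V + P*V (l(V, P) = -4 + (V*P + V) = -4 + (P*V + V) = -4 + (V + P*V) = -4 + V + P*V)
R(p) = 3*p² (R(p) = (p² + p²) + p² = 2*p² + p² = 3*p²)
(√(R(l(4 + 2*(-4), -4)) - 2) - 10)³ = (√(3*(-4 + (4 + 2*(-4)) - 4*(4 + 2*(-4)))² - 2) - 10)³ = (√(3*(-4 + (4 - 8) - 4*(4 - 8))² - 2) - 10)³ = (√(3*(-4 - 4 - 4*(-4))² - 2) - 10)³ = (√(3*(-4 - 4 + 16)² - 2) - 10)³ = (√(3*8² - 2) - 10)³ = (√(3*64 - 2) - 10)³ = (√(192 - 2) - 10)³ = (√190 - 10)³ = (-10 + √190)³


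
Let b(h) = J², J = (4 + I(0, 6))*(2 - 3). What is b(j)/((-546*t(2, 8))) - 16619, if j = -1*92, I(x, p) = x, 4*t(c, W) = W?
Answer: -4536991/273 ≈ -16619.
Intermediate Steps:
t(c, W) = W/4
J = -4 (J = (4 + 0)*(2 - 3) = 4*(-1) = -4)
j = -92
b(h) = 16 (b(h) = (-4)² = 16)
b(j)/((-546*t(2, 8))) - 16619 = 16/((-273*8/2)) - 16619 = 16/((-546*2)) - 16619 = 16/(-1092) - 16619 = 16*(-1/1092) - 16619 = -4/273 - 16619 = -4536991/273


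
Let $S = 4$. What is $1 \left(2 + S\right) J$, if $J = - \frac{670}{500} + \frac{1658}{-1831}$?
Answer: $- \frac{616731}{45775} \approx -13.473$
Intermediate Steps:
$J = - \frac{205577}{91550}$ ($J = \left(-670\right) \frac{1}{500} + 1658 \left(- \frac{1}{1831}\right) = - \frac{67}{50} - \frac{1658}{1831} = - \frac{205577}{91550} \approx -2.2455$)
$1 \left(2 + S\right) J = 1 \left(2 + 4\right) \left(- \frac{205577}{91550}\right) = 1 \cdot 6 \left(- \frac{205577}{91550}\right) = 6 \left(- \frac{205577}{91550}\right) = - \frac{616731}{45775}$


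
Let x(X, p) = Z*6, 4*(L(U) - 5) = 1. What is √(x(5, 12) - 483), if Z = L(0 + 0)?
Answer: I*√1806/2 ≈ 21.249*I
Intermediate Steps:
L(U) = 21/4 (L(U) = 5 + (¼)*1 = 5 + ¼ = 21/4)
Z = 21/4 ≈ 5.2500
x(X, p) = 63/2 (x(X, p) = (21/4)*6 = 63/2)
√(x(5, 12) - 483) = √(63/2 - 483) = √(-903/2) = I*√1806/2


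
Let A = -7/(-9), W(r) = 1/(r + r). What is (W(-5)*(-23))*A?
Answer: 161/90 ≈ 1.7889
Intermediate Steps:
W(r) = 1/(2*r)
A = 7/9 (A = -7*(-1/9) = 7/9 ≈ 0.77778)
(W(-5)*(-23))*A = (((1/2)/(-5))*(-23))*(7/9) = (((1/2)*(-1/5))*(-23))*(7/9) = -1/10*(-23)*(7/9) = (23/10)*(7/9) = 161/90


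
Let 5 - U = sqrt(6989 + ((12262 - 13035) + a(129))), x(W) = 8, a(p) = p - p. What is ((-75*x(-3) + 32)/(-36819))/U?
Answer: -2840/227946429 - 1136*sqrt(1554)/227946429 ≈ -0.00020892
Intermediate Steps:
a(p) = 0
U = 5 - 2*sqrt(1554) (U = 5 - sqrt(6989 + ((12262 - 13035) + 0)) = 5 - sqrt(6989 + (-773 + 0)) = 5 - sqrt(6989 - 773) = 5 - sqrt(6216) = 5 - 2*sqrt(1554) ≈ -73.842)
((-75*x(-3) + 32)/(-36819))/U = ((-75*8 + 32)/(-36819))/(5 - 2*sqrt(1554)) = ((-600 + 32)*(-1/36819))/(5 - 2*sqrt(1554)) = (-568*(-1/36819))/(5 - 2*sqrt(1554)) = 568/(36819*(5 - 2*sqrt(1554)))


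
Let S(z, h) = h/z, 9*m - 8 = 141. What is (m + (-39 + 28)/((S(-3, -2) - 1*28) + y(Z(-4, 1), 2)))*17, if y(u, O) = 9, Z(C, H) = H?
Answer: 13124/45 ≈ 291.64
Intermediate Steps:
m = 149/9 (m = 8/9 + (⅑)*141 = 8/9 + 47/3 = 149/9 ≈ 16.556)
(m + (-39 + 28)/((S(-3, -2) - 1*28) + y(Z(-4, 1), 2)))*17 = (149/9 + (-39 + 28)/((-2/(-3) - 1*28) + 9))*17 = (149/9 - 11/((-2*(-⅓) - 28) + 9))*17 = (149/9 - 11/((⅔ - 28) + 9))*17 = (149/9 - 11/(-82/3 + 9))*17 = (149/9 - 11/(-55/3))*17 = (149/9 - 11*(-3/55))*17 = (149/9 + ⅗)*17 = (772/45)*17 = 13124/45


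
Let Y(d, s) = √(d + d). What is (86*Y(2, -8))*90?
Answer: 15480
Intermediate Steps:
Y(d, s) = √2*√d (Y(d, s) = √(2*d) = √2*√d)
(86*Y(2, -8))*90 = (86*(√2*√2))*90 = (86*2)*90 = 172*90 = 15480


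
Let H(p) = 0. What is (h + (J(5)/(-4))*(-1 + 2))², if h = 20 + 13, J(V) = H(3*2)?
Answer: 1089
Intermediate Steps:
J(V) = 0
h = 33
(h + (J(5)/(-4))*(-1 + 2))² = (33 + (0/(-4))*(-1 + 2))² = (33 + (0*(-¼))*1)² = (33 + 0*1)² = (33 + 0)² = 33² = 1089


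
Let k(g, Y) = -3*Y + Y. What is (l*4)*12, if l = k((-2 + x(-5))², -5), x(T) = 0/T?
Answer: 480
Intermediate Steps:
x(T) = 0
k(g, Y) = -2*Y
l = 10 (l = -2*(-5) = 10)
(l*4)*12 = (10*4)*12 = 40*12 = 480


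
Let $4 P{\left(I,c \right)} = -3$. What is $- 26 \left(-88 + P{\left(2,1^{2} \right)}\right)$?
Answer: $\frac{4615}{2} \approx 2307.5$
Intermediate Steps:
$P{\left(I,c \right)} = - \frac{3}{4}$ ($P{\left(I,c \right)} = \frac{1}{4} \left(-3\right) = - \frac{3}{4}$)
$- 26 \left(-88 + P{\left(2,1^{2} \right)}\right) = - 26 \left(-88 - \frac{3}{4}\right) = \left(-26\right) \left(- \frac{355}{4}\right) = \frac{4615}{2}$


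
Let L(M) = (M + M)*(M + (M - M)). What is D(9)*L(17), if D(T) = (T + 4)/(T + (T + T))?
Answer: 7514/27 ≈ 278.30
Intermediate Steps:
D(T) = (4 + T)/(3*T) (D(T) = (4 + T)/(T + 2*T) = (4 + T)/((3*T)) = (4 + T)*(1/(3*T)) = (4 + T)/(3*T))
L(M) = 2*M² (L(M) = (2*M)*(M + 0) = (2*M)*M = 2*M²)
D(9)*L(17) = ((⅓)*(4 + 9)/9)*(2*17²) = ((⅓)*(⅑)*13)*(2*289) = (13/27)*578 = 7514/27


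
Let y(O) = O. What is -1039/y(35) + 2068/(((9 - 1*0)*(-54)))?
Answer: -288667/8505 ≈ -33.941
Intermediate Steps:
-1039/y(35) + 2068/(((9 - 1*0)*(-54))) = -1039/35 + 2068/(((9 - 1*0)*(-54))) = -1039*1/35 + 2068/(((9 + 0)*(-54))) = -1039/35 + 2068/((9*(-54))) = -1039/35 + 2068/(-486) = -1039/35 + 2068*(-1/486) = -1039/35 - 1034/243 = -288667/8505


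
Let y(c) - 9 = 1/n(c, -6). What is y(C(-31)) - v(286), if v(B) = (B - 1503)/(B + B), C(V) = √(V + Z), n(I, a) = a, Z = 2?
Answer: 18809/1716 ≈ 10.961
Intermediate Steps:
C(V) = √(2 + V) (C(V) = √(V + 2) = √(2 + V))
v(B) = (-1503 + B)/(2*B) (v(B) = (-1503 + B)/((2*B)) = (-1503 + B)*(1/(2*B)) = (-1503 + B)/(2*B))
y(c) = 53/6 (y(c) = 9 + 1/(-6) = 9 - ⅙ = 53/6)
y(C(-31)) - v(286) = 53/6 - (-1503 + 286)/(2*286) = 53/6 - (-1217)/(2*286) = 53/6 - 1*(-1217/572) = 53/6 + 1217/572 = 18809/1716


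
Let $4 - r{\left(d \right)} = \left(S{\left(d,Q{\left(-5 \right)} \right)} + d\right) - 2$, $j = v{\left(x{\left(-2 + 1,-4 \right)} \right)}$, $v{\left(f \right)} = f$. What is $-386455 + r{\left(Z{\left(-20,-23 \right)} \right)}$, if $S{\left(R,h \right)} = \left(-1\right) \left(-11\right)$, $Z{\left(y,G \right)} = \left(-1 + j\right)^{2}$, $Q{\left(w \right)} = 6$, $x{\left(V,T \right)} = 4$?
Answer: $-386469$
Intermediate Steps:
$j = 4$
$Z{\left(y,G \right)} = 9$ ($Z{\left(y,G \right)} = \left(-1 + 4\right)^{2} = 3^{2} = 9$)
$S{\left(R,h \right)} = 11$
$r{\left(d \right)} = -5 - d$ ($r{\left(d \right)} = 4 - \left(\left(11 + d\right) - 2\right) = 4 - \left(9 + d\right) = -5 - d$)
$-386455 + r{\left(Z{\left(-20,-23 \right)} \right)} = -386455 - 14 = -386469$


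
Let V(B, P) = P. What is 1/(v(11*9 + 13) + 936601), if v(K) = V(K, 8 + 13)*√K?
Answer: 936601/877221383809 - 84*√7/877221383809 ≈ 1.0674e-6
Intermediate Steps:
v(K) = 21*√K (v(K) = (8 + 13)*√K = 21*√K)
1/(v(11*9 + 13) + 936601) = 1/(21*√(11*9 + 13) + 936601) = 1/(21*√(99 + 13) + 936601) = 1/(21*√112 + 936601) = 1/(21*(4*√7) + 936601) = 1/(84*√7 + 936601) = 1/(936601 + 84*√7)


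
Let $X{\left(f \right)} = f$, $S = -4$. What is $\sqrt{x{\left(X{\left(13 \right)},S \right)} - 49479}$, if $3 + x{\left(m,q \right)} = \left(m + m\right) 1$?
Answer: $4 i \sqrt{3091} \approx 222.39 i$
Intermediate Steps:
$x{\left(m,q \right)} = -3 + 2 m$ ($x{\left(m,q \right)} = -3 + \left(m + m\right) 1 = -3 + 2 m 1 = -3 + 2 m$)
$\sqrt{x{\left(X{\left(13 \right)},S \right)} - 49479} = \sqrt{\left(-3 + 2 \cdot 13\right) - 49479} = \sqrt{\left(-3 + 26\right) - 49479} = \sqrt{23 - 49479} = \sqrt{-49456} = 4 i \sqrt{3091}$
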